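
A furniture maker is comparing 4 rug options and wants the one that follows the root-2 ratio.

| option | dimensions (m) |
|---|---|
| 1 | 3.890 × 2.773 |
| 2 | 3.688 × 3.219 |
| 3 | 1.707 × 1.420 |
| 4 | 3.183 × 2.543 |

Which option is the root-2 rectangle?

Target root-2 ≈ 1.414.
1: 1.403 (Δ0.011)  2: 1.146 (Δ0.268)  3: 1.202 (Δ0.212)  4: 1.252 (Δ0.162)

1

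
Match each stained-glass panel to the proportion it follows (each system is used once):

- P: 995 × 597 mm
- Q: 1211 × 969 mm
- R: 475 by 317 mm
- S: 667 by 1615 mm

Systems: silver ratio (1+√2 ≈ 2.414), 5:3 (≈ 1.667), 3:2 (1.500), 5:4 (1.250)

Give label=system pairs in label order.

Ratios: P ≈ 1.667; Q ≈ 1.250; R ≈ 1.498; S ≈ 2.421.
Targets: silver ratio ≈ 2.414; 5:3 ≈ 1.667; 3:2 ≈ 1.500; 5:4 ≈ 1.250.

P=5:3, Q=5:4, R=3:2, S=silver ratio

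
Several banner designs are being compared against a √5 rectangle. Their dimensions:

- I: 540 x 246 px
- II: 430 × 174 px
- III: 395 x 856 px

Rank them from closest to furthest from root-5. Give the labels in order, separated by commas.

I, III, II

I: 540/246 ≈ 2.195 → |2.195 − 2.236| = 0.041
II: 430/174 ≈ 2.471 → |2.471 − 2.236| = 0.235
III: 856/395 ≈ 2.167 → |2.167 − 2.236| = 0.069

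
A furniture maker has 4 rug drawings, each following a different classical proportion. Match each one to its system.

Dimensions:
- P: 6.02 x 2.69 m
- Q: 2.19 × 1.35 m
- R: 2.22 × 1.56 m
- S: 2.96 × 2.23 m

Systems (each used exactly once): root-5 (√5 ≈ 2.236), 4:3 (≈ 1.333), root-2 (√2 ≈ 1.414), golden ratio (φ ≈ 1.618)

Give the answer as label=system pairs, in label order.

P=root-5, Q=golden ratio, R=root-2, S=4:3

P = 6.02/2.69 ≈ 2.238 → root-5 (2.236)
Q = 2.19/1.35 ≈ 1.622 → golden ratio (1.618)
R = 2.22/1.56 ≈ 1.423 → root-2 (1.414)
S = 2.96/2.23 ≈ 1.327 → 4:3 (1.333)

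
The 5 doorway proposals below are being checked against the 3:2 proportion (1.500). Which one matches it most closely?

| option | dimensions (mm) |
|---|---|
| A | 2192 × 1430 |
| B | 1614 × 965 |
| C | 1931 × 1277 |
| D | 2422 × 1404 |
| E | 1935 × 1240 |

C

Ratios (long/short): A ≈ 1.533; B ≈ 1.673; C ≈ 1.512; D ≈ 1.725; E ≈ 1.560.
3:2 ≈ 1.500; option C is nearest (Δ 0.012).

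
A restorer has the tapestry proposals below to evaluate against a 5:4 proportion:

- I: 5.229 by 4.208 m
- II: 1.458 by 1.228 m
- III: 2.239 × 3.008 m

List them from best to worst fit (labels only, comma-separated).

I: 5.229/4.208 ≈ 1.243 → |1.243 − 1.250| = 0.007
II: 1.458/1.228 ≈ 1.187 → |1.187 − 1.250| = 0.063
III: 3.008/2.239 ≈ 1.343 → |1.343 − 1.250| = 0.093

I, II, III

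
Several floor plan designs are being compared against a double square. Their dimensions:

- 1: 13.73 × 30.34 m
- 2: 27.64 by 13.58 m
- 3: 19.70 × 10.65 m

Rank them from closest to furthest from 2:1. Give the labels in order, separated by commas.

Ratios: 1 = 30.34 / 13.73 ≈ 2.210; 2 = 27.64 / 13.58 ≈ 2.035; 3 = 19.70 / 10.65 ≈ 1.850.
|Δ from 2.000|: 1 0.210; 2 0.035; 3 0.150.

2, 3, 1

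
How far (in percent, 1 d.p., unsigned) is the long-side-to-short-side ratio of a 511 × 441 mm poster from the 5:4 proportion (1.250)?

Ratio = 511 / 441 ≈ 1.1587.
Ideal 5:4 = 1.2500. |1.1587 − 1.2500| / 1.2500 ≈ 7.30% → 7.3%.

7.3%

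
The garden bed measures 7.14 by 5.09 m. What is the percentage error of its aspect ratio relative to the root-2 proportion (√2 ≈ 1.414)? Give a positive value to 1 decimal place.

0.8%

Ratio = 7.14 / 5.09 ≈ 1.4028.
Ideal root-2 ≈ 1.4142. |1.4028 − 1.4142| / 1.4142 ≈ 0.81% → 0.8%.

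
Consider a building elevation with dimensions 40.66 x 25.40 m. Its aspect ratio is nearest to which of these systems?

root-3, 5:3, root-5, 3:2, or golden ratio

golden ratio

40.66/25.40 ≈ 1.601. Nearest candidates are golden ratio (1.618, off by 0.017) and 5:3 (1.667, off by 0.066).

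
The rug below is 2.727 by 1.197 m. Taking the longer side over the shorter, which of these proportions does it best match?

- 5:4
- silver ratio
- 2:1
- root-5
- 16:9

root-5

Ratio = 2.727 / 1.197 ≈ 2.278.
Distances: 5:4 1.250 (Δ 1.028); silver ratio 2.414 (Δ 0.136); 2:1 2.000 (Δ 0.278); root-5 2.236 (Δ 0.042); 16:9 1.778 (Δ 0.500).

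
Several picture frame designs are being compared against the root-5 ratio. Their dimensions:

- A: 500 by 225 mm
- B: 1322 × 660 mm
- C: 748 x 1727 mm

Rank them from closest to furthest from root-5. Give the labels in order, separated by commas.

Ratios: A = 500 / 225 ≈ 2.222; B = 1322 / 660 ≈ 2.003; C = 1727 / 748 ≈ 2.309.
|Δ from 2.236|: A 0.014; B 0.233; C 0.073.

A, C, B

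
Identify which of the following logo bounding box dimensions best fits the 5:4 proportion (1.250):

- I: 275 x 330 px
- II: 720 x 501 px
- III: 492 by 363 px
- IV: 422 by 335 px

Ratios (long/short): I ≈ 1.200; II ≈ 1.437; III ≈ 1.355; IV ≈ 1.260.
5:4 ≈ 1.250; option IV is nearest (Δ 0.010).

IV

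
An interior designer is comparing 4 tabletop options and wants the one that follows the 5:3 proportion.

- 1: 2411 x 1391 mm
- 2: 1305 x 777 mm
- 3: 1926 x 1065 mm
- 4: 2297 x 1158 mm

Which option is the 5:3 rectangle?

2

Target 5:3 ≈ 1.667.
1: 1.733 (Δ0.066)  2: 1.680 (Δ0.013)  3: 1.808 (Δ0.141)  4: 1.984 (Δ0.317)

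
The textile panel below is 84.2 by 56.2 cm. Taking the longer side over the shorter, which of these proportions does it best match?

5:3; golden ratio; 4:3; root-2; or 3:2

84.2/56.2 ≈ 1.498. Nearest candidates are 3:2 (1.500, off by 0.002) and root-2 (1.414, off by 0.084).

3:2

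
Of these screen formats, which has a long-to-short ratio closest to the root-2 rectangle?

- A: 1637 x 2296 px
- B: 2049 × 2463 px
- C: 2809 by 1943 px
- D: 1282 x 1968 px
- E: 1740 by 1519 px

A

Ratios (long/short): A ≈ 1.403; B ≈ 1.202; C ≈ 1.446; D ≈ 1.535; E ≈ 1.145.
root-2 ≈ 1.414; option A is nearest (Δ 0.011).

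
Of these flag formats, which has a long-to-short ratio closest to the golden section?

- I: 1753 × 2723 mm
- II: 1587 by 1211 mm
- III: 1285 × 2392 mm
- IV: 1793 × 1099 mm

Target golden ratio ≈ 1.618.
I: 1.553 (Δ0.065)  II: 1.310 (Δ0.308)  III: 1.861 (Δ0.243)  IV: 1.631 (Δ0.013)

IV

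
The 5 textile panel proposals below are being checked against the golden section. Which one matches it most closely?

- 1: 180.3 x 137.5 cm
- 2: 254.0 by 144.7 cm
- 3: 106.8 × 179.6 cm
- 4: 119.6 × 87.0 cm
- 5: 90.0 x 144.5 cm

Target golden ratio ≈ 1.618.
1: 1.311 (Δ0.307)  2: 1.755 (Δ0.137)  3: 1.682 (Δ0.064)  4: 1.375 (Δ0.243)  5: 1.606 (Δ0.012)

5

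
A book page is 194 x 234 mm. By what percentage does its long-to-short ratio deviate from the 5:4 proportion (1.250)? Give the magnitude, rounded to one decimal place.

3.5%

Ratio = 234 / 194 ≈ 1.2062.
Ideal 5:4 = 1.2500. |1.2062 − 1.2500| / 1.2500 ≈ 3.50% → 3.5%.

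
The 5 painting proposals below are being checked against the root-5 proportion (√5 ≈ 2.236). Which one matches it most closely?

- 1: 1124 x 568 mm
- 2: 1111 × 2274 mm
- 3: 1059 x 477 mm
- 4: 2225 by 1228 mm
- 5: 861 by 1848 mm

Ratios (long/short): 1 ≈ 1.979; 2 ≈ 2.047; 3 ≈ 2.220; 4 ≈ 1.812; 5 ≈ 2.146.
root-5 ≈ 2.236; option 3 is nearest (Δ 0.016).

3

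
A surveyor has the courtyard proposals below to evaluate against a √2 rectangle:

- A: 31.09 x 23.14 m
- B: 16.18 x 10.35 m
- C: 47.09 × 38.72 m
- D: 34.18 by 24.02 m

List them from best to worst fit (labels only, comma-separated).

D, A, B, C

A: 31.09/23.14 ≈ 1.344 → |1.344 − 1.414| = 0.070
B: 16.18/10.35 ≈ 1.563 → |1.563 − 1.414| = 0.149
C: 47.09/38.72 ≈ 1.216 → |1.216 − 1.414| = 0.198
D: 34.18/24.02 ≈ 1.423 → |1.423 − 1.414| = 0.009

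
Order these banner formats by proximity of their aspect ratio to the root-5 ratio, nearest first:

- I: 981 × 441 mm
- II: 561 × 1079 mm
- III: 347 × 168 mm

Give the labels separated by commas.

Ratios: I = 981 / 441 ≈ 2.224; II = 1079 / 561 ≈ 1.923; III = 347 / 168 ≈ 2.065.
|Δ from 2.236|: I 0.012; II 0.313; III 0.171.

I, III, II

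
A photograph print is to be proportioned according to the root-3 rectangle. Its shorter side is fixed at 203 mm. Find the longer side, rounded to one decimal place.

root-3 ≈ 1.73205.
Longer side = 203 × 1.73205 ≈ 351.606 → 351.6 mm.

351.6 mm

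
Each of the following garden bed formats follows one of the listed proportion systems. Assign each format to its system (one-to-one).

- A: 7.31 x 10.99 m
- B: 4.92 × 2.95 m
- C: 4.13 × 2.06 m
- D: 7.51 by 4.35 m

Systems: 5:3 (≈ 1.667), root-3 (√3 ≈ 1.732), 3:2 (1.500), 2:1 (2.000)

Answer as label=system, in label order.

A = 10.99/7.31 ≈ 1.503 → 3:2 (1.500)
B = 4.92/2.95 ≈ 1.668 → 5:3 (1.667)
C = 4.13/2.06 ≈ 2.005 → 2:1 (2.000)
D = 7.51/4.35 ≈ 1.726 → root-3 (1.732)

A=3:2, B=5:3, C=2:1, D=root-3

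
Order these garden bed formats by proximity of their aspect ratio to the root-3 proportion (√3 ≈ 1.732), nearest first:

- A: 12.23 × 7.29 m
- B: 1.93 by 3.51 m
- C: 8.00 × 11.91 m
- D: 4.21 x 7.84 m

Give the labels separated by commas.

A, B, D, C

A: 12.23/7.29 ≈ 1.678 → |1.678 − 1.732| = 0.054
B: 3.51/1.93 ≈ 1.819 → |1.819 − 1.732| = 0.087
C: 11.91/8.00 ≈ 1.489 → |1.489 − 1.732| = 0.243
D: 7.84/4.21 ≈ 1.862 → |1.862 − 1.732| = 0.130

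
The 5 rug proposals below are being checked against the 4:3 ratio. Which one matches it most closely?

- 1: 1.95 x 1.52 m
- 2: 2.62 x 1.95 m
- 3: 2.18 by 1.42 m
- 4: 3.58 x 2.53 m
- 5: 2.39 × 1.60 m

2

Target 4:3 ≈ 1.333.
1: 1.283 (Δ0.050)  2: 1.344 (Δ0.011)  3: 1.535 (Δ0.202)  4: 1.415 (Δ0.082)  5: 1.494 (Δ0.161)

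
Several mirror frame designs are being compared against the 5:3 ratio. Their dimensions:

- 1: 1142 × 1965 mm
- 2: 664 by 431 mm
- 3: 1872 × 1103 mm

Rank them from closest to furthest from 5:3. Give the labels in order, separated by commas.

1: 1965/1142 ≈ 1.721 → |1.721 − 1.667| = 0.054
2: 664/431 ≈ 1.541 → |1.541 − 1.667| = 0.126
3: 1872/1103 ≈ 1.697 → |1.697 − 1.667| = 0.030

3, 1, 2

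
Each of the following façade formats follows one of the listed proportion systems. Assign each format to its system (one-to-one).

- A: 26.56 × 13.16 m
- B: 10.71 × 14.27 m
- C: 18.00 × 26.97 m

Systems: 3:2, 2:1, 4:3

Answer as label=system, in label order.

Ratios: A ≈ 2.018; B ≈ 1.332; C ≈ 1.498.
Targets: 3:2 ≈ 1.500; 2:1 ≈ 2.000; 4:3 ≈ 1.333.

A=2:1, B=4:3, C=3:2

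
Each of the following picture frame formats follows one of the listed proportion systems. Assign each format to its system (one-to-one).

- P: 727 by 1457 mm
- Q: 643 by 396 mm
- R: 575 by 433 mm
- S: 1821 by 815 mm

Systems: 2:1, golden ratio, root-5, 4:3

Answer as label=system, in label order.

P=2:1, Q=golden ratio, R=4:3, S=root-5

Ratios: P ≈ 2.004; Q ≈ 1.624; R ≈ 1.328; S ≈ 2.234.
Targets: 2:1 ≈ 2.000; golden ratio ≈ 1.618; root-5 ≈ 2.236; 4:3 ≈ 1.333.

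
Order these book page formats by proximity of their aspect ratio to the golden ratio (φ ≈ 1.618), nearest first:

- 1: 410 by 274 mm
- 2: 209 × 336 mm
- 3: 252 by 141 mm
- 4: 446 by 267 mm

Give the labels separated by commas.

2, 4, 1, 3

Ratios: 1 = 410 / 274 ≈ 1.496; 2 = 336 / 209 ≈ 1.608; 3 = 252 / 141 ≈ 1.787; 4 = 446 / 267 ≈ 1.670.
|Δ from 1.618|: 1 0.122; 2 0.010; 3 0.169; 4 0.052.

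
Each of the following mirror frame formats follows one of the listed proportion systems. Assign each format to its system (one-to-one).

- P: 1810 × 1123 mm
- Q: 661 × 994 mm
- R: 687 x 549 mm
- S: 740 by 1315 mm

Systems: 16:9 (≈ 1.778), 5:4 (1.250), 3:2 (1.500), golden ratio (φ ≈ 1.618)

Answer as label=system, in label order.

Ratios: P ≈ 1.612; Q ≈ 1.504; R ≈ 1.251; S ≈ 1.777.
Targets: 16:9 ≈ 1.778; 5:4 ≈ 1.250; 3:2 ≈ 1.500; golden ratio ≈ 1.618.

P=golden ratio, Q=3:2, R=5:4, S=16:9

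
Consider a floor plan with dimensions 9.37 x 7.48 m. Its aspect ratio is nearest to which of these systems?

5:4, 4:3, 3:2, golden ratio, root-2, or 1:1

9.37/7.48 ≈ 1.253. Nearest candidates are 5:4 (1.250, off by 0.003) and 4:3 (1.333, off by 0.080).

5:4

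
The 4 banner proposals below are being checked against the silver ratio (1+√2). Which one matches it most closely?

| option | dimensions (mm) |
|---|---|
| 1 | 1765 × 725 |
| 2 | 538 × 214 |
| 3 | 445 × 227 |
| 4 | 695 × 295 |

Ratios (long/short): 1 ≈ 2.434; 2 ≈ 2.514; 3 ≈ 1.960; 4 ≈ 2.356.
silver ratio ≈ 2.414; option 1 is nearest (Δ 0.020).

1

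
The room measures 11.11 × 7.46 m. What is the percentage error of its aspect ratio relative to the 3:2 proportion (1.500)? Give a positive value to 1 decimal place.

Ratio = 11.11 / 7.46 ≈ 1.4893.
Ideal 3:2 = 1.5000. |1.4893 − 1.5000| / 1.5000 ≈ 0.71% → 0.7%.

0.7%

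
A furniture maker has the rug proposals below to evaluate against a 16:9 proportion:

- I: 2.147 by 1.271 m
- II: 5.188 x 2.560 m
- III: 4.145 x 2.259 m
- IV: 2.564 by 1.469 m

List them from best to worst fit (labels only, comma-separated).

IV, III, I, II

I: 2.147/1.271 ≈ 1.689 → |1.689 − 1.778| = 0.089
II: 5.188/2.560 ≈ 2.027 → |2.027 − 1.778| = 0.249
III: 4.145/2.259 ≈ 1.835 → |1.835 − 1.778| = 0.057
IV: 2.564/1.469 ≈ 1.745 → |1.745 − 1.778| = 0.033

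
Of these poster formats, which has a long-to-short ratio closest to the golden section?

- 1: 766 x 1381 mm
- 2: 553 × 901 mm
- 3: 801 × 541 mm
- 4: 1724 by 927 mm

Target golden ratio ≈ 1.618.
1: 1.803 (Δ0.185)  2: 1.629 (Δ0.011)  3: 1.481 (Δ0.137)  4: 1.860 (Δ0.242)

2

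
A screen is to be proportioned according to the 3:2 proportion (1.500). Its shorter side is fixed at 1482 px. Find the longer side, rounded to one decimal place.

2223.0 px

3:2 = 1.50000.
Longer side = 1482 × 1.50000 ≈ 2223.000 → 2223.0 px.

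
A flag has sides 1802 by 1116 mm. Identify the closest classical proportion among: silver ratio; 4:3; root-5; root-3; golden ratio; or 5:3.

Ratio = 1802 / 1116 ≈ 1.615.
Distances: silver ratio 2.414 (Δ 0.799); 4:3 1.333 (Δ 0.282); root-5 2.236 (Δ 0.621); root-3 1.732 (Δ 0.117); golden ratio 1.618 (Δ 0.003); 5:3 1.667 (Δ 0.052).

golden ratio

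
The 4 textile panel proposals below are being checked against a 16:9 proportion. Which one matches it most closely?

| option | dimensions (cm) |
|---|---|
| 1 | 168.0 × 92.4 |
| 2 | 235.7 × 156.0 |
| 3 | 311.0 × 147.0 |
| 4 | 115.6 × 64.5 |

4

Ratios (long/short): 1 ≈ 1.818; 2 ≈ 1.511; 3 ≈ 2.116; 4 ≈ 1.792.
16:9 ≈ 1.778; option 4 is nearest (Δ 0.014).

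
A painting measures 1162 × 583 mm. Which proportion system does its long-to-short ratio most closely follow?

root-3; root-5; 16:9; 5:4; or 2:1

1162/583 ≈ 1.993. Nearest candidates are 2:1 (2.000, off by 0.007) and 16:9 (1.778, off by 0.215).

2:1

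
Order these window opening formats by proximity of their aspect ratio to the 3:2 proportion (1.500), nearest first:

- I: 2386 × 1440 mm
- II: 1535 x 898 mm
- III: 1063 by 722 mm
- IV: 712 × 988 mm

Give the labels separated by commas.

I: 2386/1440 ≈ 1.657 → |1.657 − 1.500| = 0.157
II: 1535/898 ≈ 1.709 → |1.709 − 1.500| = 0.209
III: 1063/722 ≈ 1.472 → |1.472 − 1.500| = 0.028
IV: 988/712 ≈ 1.388 → |1.388 − 1.500| = 0.112

III, IV, I, II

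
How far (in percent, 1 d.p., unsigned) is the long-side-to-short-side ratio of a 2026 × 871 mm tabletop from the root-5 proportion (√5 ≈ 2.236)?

Ratio = 2026 / 871 ≈ 2.3261.
Ideal root-5 ≈ 2.2361. |2.3261 − 2.2361| / 2.2361 ≈ 4.02% → 4.0%.

4.0%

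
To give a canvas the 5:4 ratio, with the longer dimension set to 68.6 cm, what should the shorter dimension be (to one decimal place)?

54.9 cm

5:4 = 1.25000.
Shorter side = 68.6 ÷ 1.25000 ≈ 54.880 → 54.9 cm.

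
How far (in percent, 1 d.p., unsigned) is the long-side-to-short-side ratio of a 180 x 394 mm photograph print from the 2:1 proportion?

9.4%

Ratio = 394 / 180 ≈ 2.1889.
Ideal 2:1 = 2.0000. |2.1889 − 2.0000| / 2.0000 ≈ 9.44% → 9.4%.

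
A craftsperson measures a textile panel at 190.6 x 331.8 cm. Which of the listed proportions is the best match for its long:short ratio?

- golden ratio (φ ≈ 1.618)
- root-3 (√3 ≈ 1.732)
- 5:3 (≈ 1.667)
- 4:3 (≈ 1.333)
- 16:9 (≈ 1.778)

root-3

331.8/190.6 ≈ 1.741. Nearest candidates are root-3 (1.732, off by 0.009) and 16:9 (1.778, off by 0.037).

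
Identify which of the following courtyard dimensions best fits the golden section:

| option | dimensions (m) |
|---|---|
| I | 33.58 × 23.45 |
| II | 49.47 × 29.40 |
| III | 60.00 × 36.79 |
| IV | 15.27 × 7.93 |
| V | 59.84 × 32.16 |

III

Target golden ratio ≈ 1.618.
I: 1.432 (Δ0.186)  II: 1.683 (Δ0.065)  III: 1.631 (Δ0.013)  IV: 1.926 (Δ0.308)  V: 1.861 (Δ0.243)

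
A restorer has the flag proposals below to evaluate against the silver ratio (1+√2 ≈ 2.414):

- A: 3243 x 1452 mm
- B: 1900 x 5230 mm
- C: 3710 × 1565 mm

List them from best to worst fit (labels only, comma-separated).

C, A, B

A: 3243/1452 ≈ 2.233 → |2.233 − 2.414| = 0.181
B: 5230/1900 ≈ 2.753 → |2.753 − 2.414| = 0.339
C: 3710/1565 ≈ 2.371 → |2.371 − 2.414| = 0.043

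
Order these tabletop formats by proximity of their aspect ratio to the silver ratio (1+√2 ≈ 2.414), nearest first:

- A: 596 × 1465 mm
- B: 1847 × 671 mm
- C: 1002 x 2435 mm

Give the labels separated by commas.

A: 1465/596 ≈ 2.458 → |2.458 − 2.414| = 0.044
B: 1847/671 ≈ 2.753 → |2.753 − 2.414| = 0.339
C: 2435/1002 ≈ 2.430 → |2.430 − 2.414| = 0.016

C, A, B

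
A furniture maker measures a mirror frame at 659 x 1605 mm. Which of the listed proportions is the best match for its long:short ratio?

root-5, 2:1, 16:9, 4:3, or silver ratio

silver ratio

1605/659 ≈ 2.436. Nearest candidates are silver ratio (2.414, off by 0.022) and root-5 (2.236, off by 0.200).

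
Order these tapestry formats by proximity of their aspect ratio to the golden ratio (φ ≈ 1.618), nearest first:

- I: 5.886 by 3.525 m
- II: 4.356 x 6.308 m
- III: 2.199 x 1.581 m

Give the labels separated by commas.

I: 5.886/3.525 ≈ 1.670 → |1.670 − 1.618| = 0.052
II: 6.308/4.356 ≈ 1.448 → |1.448 − 1.618| = 0.170
III: 2.199/1.581 ≈ 1.391 → |1.391 − 1.618| = 0.227

I, II, III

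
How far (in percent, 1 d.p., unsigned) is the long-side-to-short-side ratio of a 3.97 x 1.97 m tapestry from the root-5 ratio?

9.9%

Ratio = 3.97 / 1.97 ≈ 2.0152.
Ideal root-5 ≈ 2.2361. |2.0152 − 2.2361| / 2.2361 ≈ 9.88% → 9.9%.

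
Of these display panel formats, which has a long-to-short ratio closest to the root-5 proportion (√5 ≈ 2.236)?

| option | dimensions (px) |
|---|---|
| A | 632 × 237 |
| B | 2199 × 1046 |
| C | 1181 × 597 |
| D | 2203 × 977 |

Ratios (long/short): A ≈ 2.667; B ≈ 2.102; C ≈ 1.978; D ≈ 2.255.
root-5 ≈ 2.236; option D is nearest (Δ 0.019).

D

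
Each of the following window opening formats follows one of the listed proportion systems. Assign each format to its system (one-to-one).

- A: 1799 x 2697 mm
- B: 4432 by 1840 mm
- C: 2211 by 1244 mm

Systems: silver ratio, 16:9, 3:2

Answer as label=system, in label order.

Ratios: A ≈ 1.499; B ≈ 2.409; C ≈ 1.777.
Targets: silver ratio ≈ 2.414; 16:9 ≈ 1.778; 3:2 ≈ 1.500.

A=3:2, B=silver ratio, C=16:9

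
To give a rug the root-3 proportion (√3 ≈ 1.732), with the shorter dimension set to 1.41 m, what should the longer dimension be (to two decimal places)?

root-3 ≈ 1.73205.
Longer side = 1.41 × 1.73205 ≈ 2.4422 → 2.44 m.

2.44 m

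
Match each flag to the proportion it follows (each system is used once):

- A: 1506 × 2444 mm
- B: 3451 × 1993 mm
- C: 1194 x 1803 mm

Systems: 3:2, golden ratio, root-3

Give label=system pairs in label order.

A=golden ratio, B=root-3, C=3:2

A = 2444/1506 ≈ 1.623 → golden ratio (1.618)
B = 3451/1993 ≈ 1.732 → root-3 (1.732)
C = 1803/1194 ≈ 1.510 → 3:2 (1.500)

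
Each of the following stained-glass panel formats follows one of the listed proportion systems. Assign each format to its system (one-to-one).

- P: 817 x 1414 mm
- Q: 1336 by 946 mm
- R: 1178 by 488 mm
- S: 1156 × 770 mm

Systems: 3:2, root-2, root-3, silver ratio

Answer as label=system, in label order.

Ratios: P ≈ 1.731; Q ≈ 1.412; R ≈ 2.414; S ≈ 1.501.
Targets: 3:2 ≈ 1.500; root-2 ≈ 1.414; root-3 ≈ 1.732; silver ratio ≈ 2.414.

P=root-3, Q=root-2, R=silver ratio, S=3:2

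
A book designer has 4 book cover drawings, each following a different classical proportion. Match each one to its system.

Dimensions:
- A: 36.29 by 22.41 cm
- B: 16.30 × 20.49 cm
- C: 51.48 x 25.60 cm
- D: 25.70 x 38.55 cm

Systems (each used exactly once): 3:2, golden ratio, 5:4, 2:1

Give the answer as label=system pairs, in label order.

A=golden ratio, B=5:4, C=2:1, D=3:2

Ratios: A ≈ 1.619; B ≈ 1.257; C ≈ 2.011; D ≈ 1.500.
Targets: 3:2 ≈ 1.500; golden ratio ≈ 1.618; 5:4 ≈ 1.250; 2:1 ≈ 2.000.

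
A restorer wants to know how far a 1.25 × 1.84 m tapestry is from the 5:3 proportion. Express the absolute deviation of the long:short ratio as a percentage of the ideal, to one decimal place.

11.7%

Ratio = 1.84 / 1.25 ≈ 1.4720.
Ideal 5:3 ≈ 1.6667. |1.4720 − 1.6667| / 1.6667 ≈ 11.68% → 11.7%.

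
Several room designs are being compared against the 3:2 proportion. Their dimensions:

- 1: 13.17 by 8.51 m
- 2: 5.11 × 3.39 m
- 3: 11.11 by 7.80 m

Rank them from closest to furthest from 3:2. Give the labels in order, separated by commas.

Ratios: 1 = 13.17 / 8.51 ≈ 1.548; 2 = 5.11 / 3.39 ≈ 1.507; 3 = 11.11 / 7.80 ≈ 1.424.
|Δ from 1.500|: 1 0.048; 2 0.007; 3 0.076.

2, 1, 3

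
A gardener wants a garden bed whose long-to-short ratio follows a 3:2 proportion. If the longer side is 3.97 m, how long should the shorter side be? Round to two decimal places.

2.65 m

3:2 = 1.50000.
Shorter side = 3.97 ÷ 1.50000 ≈ 2.6467 → 2.65 m.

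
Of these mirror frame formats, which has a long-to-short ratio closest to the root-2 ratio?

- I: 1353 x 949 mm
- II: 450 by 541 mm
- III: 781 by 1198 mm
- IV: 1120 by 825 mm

Ratios (long/short): I ≈ 1.426; II ≈ 1.202; III ≈ 1.534; IV ≈ 1.358.
root-2 ≈ 1.414; option I is nearest (Δ 0.012).

I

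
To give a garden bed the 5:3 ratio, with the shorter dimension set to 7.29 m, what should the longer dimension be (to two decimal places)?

12.15 m

5:3 ≈ 1.66667.
Longer side = 7.29 × 1.66667 ≈ 12.1500 → 12.15 m.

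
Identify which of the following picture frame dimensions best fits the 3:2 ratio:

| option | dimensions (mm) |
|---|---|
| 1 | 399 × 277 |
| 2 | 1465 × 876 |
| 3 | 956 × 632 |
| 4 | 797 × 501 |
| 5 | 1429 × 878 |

3

Target 3:2 ≈ 1.500.
1: 1.440 (Δ0.060)  2: 1.672 (Δ0.172)  3: 1.513 (Δ0.013)  4: 1.591 (Δ0.091)  5: 1.628 (Δ0.128)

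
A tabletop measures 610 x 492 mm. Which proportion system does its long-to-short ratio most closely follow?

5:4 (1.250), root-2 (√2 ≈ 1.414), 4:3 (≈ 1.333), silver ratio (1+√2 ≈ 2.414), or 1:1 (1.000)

610/492 ≈ 1.240. Nearest candidates are 5:4 (1.250, off by 0.010) and 4:3 (1.333, off by 0.093).

5:4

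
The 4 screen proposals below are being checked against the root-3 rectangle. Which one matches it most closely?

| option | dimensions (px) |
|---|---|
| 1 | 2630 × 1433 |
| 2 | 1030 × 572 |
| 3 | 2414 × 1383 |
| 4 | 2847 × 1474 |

3

Target root-3 ≈ 1.732.
1: 1.835 (Δ0.103)  2: 1.801 (Δ0.069)  3: 1.745 (Δ0.013)  4: 1.931 (Δ0.199)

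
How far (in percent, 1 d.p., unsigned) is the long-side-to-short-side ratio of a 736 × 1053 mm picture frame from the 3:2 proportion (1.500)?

Ratio = 1053 / 736 ≈ 1.4307.
Ideal 3:2 = 1.5000. |1.4307 − 1.5000| / 1.5000 ≈ 4.62% → 4.6%.

4.6%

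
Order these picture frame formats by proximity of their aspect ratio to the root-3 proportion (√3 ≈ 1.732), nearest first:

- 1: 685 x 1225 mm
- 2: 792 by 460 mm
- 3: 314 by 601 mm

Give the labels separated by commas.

1: 1225/685 ≈ 1.788 → |1.788 − 1.732| = 0.056
2: 792/460 ≈ 1.722 → |1.722 − 1.732| = 0.010
3: 601/314 ≈ 1.914 → |1.914 − 1.732| = 0.182

2, 1, 3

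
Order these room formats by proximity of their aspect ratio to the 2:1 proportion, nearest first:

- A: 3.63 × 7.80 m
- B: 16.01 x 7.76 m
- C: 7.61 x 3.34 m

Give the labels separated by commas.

B, A, C

Ratios: A = 7.80 / 3.63 ≈ 2.149; B = 16.01 / 7.76 ≈ 2.063; C = 7.61 / 3.34 ≈ 2.278.
|Δ from 2.000|: A 0.149; B 0.063; C 0.278.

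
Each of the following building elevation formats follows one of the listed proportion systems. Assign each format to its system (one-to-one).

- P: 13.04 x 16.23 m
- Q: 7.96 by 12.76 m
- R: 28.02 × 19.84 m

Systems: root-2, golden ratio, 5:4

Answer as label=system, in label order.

P = 16.23/13.04 ≈ 1.245 → 5:4 (1.250)
Q = 12.76/7.96 ≈ 1.603 → golden ratio (1.618)
R = 28.02/19.84 ≈ 1.412 → root-2 (1.414)

P=5:4, Q=golden ratio, R=root-2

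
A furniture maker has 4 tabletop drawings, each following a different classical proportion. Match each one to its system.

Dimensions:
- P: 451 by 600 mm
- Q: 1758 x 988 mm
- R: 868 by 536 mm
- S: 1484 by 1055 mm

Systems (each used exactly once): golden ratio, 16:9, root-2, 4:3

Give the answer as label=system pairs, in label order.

P=4:3, Q=16:9, R=golden ratio, S=root-2

Ratios: P ≈ 1.330; Q ≈ 1.779; R ≈ 1.619; S ≈ 1.407.
Targets: golden ratio ≈ 1.618; 16:9 ≈ 1.778; root-2 ≈ 1.414; 4:3 ≈ 1.333.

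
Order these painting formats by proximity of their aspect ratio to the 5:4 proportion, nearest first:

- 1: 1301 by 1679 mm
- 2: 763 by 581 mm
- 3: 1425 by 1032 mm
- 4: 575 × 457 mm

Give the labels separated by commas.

1: 1679/1301 ≈ 1.291 → |1.291 − 1.250| = 0.041
2: 763/581 ≈ 1.313 → |1.313 − 1.250| = 0.063
3: 1425/1032 ≈ 1.381 → |1.381 − 1.250| = 0.131
4: 575/457 ≈ 1.258 → |1.258 − 1.250| = 0.008

4, 1, 2, 3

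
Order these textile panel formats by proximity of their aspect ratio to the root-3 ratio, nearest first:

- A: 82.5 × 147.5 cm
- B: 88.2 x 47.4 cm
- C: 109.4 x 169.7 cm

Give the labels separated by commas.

A, B, C

Ratios: A = 147.5 / 82.5 ≈ 1.788; B = 88.2 / 47.4 ≈ 1.861; C = 169.7 / 109.4 ≈ 1.551.
|Δ from 1.732|: A 0.056; B 0.129; C 0.181.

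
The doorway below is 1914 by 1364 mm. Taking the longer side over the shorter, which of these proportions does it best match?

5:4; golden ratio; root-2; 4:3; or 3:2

root-2

1914/1364 ≈ 1.403. Nearest candidates are root-2 (1.414, off by 0.011) and 4:3 (1.333, off by 0.070).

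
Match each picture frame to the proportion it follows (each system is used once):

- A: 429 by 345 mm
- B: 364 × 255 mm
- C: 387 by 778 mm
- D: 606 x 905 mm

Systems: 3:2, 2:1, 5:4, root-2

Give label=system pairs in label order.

A=5:4, B=root-2, C=2:1, D=3:2

A = 429/345 ≈ 1.243 → 5:4 (1.250)
B = 364/255 ≈ 1.427 → root-2 (1.414)
C = 778/387 ≈ 2.010 → 2:1 (2.000)
D = 905/606 ≈ 1.493 → 3:2 (1.500)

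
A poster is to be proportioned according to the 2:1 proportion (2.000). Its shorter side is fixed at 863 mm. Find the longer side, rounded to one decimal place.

2:1 = 2.00000.
Longer side = 863 × 2.00000 ≈ 1726.000 → 1726.0 mm.

1726.0 mm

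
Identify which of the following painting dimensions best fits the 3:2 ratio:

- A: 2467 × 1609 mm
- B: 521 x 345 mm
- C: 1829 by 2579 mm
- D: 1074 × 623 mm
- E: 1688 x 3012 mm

B

Ratios (long/short): A ≈ 1.533; B ≈ 1.510; C ≈ 1.410; D ≈ 1.724; E ≈ 1.784.
3:2 ≈ 1.500; option B is nearest (Δ 0.010).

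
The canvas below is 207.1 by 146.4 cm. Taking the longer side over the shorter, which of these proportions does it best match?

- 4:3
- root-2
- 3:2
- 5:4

root-2

207.1/146.4 ≈ 1.415. Nearest candidates are root-2 (1.414, off by 0.001) and 4:3 (1.333, off by 0.082).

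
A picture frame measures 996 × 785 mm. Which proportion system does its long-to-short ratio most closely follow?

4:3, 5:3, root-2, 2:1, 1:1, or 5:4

5:4

Ratio = 996 / 785 ≈ 1.269.
Distances: 4:3 1.333 (Δ 0.064); 5:3 1.667 (Δ 0.398); root-2 1.414 (Δ 0.145); 2:1 2.000 (Δ 0.731); 1:1 1.000 (Δ 0.269); 5:4 1.250 (Δ 0.019).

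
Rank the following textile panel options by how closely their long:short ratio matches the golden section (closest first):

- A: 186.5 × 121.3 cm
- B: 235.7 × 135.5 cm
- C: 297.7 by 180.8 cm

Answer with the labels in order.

A: 186.5/121.3 ≈ 1.538 → |1.538 − 1.618| = 0.080
B: 235.7/135.5 ≈ 1.739 → |1.739 − 1.618| = 0.121
C: 297.7/180.8 ≈ 1.647 → |1.647 − 1.618| = 0.029

C, A, B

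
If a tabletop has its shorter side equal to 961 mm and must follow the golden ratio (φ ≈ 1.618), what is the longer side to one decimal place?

1554.9 mm

golden ratio ≈ 1.61803.
Longer side = 961 × 1.61803 ≈ 1554.927 → 1554.9 mm.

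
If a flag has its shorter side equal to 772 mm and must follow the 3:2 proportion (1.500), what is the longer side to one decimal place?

1158.0 mm

3:2 = 1.50000.
Longer side = 772 × 1.50000 ≈ 1158.000 → 1158.0 mm.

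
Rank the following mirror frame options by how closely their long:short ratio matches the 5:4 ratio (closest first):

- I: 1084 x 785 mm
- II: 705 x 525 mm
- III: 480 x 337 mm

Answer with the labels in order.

II, I, III

I: 1084/785 ≈ 1.381 → |1.381 − 1.250| = 0.131
II: 705/525 ≈ 1.343 → |1.343 − 1.250| = 0.093
III: 480/337 ≈ 1.424 → |1.424 − 1.250| = 0.174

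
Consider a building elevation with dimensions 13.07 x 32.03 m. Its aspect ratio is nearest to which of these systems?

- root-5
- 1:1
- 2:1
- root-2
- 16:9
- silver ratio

32.03/13.07 ≈ 2.451. Nearest candidates are silver ratio (2.414, off by 0.037) and root-5 (2.236, off by 0.215).

silver ratio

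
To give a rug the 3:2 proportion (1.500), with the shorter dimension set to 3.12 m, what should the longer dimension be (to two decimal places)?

4.68 m

3:2 = 1.50000.
Longer side = 3.12 × 1.50000 ≈ 4.6800 → 4.68 m.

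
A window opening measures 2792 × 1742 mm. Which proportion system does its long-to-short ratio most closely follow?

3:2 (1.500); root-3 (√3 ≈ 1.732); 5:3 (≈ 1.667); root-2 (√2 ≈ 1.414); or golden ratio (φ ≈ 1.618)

golden ratio

Ratio = 2792 / 1742 ≈ 1.603.
Distances: 3:2 1.500 (Δ 0.103); root-3 1.732 (Δ 0.129); 5:3 1.667 (Δ 0.064); root-2 1.414 (Δ 0.189); golden ratio 1.618 (Δ 0.015).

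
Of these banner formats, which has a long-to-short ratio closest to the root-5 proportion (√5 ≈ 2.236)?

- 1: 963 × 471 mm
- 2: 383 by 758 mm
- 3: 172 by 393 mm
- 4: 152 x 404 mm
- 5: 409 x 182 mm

5

Target root-5 ≈ 2.236.
1: 2.045 (Δ0.191)  2: 1.979 (Δ0.257)  3: 2.285 (Δ0.049)  4: 2.658 (Δ0.422)  5: 2.247 (Δ0.011)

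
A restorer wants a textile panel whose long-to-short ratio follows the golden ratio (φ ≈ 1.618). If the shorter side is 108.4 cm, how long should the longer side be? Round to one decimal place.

175.4 cm

golden ratio ≈ 1.61803.
Longer side = 108.4 × 1.61803 ≈ 175.394 → 175.4 cm.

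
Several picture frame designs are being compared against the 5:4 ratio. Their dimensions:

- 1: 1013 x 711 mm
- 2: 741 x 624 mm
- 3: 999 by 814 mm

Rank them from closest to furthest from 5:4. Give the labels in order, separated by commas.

3, 2, 1

Ratios: 1 = 1013 / 711 ≈ 1.425; 2 = 741 / 624 ≈ 1.188; 3 = 999 / 814 ≈ 1.227.
|Δ from 1.250|: 1 0.175; 2 0.062; 3 0.023.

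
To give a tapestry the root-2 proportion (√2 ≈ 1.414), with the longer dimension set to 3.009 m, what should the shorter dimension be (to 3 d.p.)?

root-2 ≈ 1.41421.
Shorter side = 3.009 ÷ 1.41421 ≈ 2.12769 → 2.128 m.

2.128 m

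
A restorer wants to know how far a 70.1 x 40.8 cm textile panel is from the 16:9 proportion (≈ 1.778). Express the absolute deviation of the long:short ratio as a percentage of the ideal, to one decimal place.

Ratio = 70.1 / 40.8 ≈ 1.7181.
Ideal 16:9 ≈ 1.7778. |1.7181 − 1.7778| / 1.7778 ≈ 3.36% → 3.4%.

3.4%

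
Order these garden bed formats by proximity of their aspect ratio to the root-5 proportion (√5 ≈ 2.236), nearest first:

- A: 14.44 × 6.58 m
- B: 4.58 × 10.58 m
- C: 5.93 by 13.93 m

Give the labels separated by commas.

A: 14.44/6.58 ≈ 2.195 → |2.195 − 2.236| = 0.041
B: 10.58/4.58 ≈ 2.310 → |2.310 − 2.236| = 0.074
C: 13.93/5.93 ≈ 2.349 → |2.349 − 2.236| = 0.113

A, B, C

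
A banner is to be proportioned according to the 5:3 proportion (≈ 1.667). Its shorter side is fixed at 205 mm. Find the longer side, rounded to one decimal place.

341.7 mm

5:3 ≈ 1.66667.
Longer side = 205 × 1.66667 ≈ 341.667 → 341.7 mm.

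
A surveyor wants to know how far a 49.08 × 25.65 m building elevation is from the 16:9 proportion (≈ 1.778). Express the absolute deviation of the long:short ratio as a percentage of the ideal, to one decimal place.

7.6%

Ratio = 49.08 / 25.65 ≈ 1.9135.
Ideal 16:9 ≈ 1.7778. |1.9135 − 1.7778| / 1.7778 ≈ 7.63% → 7.6%.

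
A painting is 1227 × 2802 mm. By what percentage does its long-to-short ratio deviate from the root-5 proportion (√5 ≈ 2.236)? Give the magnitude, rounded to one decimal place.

2.1%

Ratio = 2802 / 1227 ≈ 2.2836.
Ideal root-5 ≈ 2.2361. |2.2836 − 2.2361| / 2.2361 ≈ 2.12% → 2.1%.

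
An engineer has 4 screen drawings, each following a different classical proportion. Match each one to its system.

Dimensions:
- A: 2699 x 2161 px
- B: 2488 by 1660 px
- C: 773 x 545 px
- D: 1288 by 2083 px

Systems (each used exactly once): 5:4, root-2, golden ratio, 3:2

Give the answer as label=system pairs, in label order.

A=5:4, B=3:2, C=root-2, D=golden ratio

Ratios: A ≈ 1.249; B ≈ 1.499; C ≈ 1.418; D ≈ 1.617.
Targets: 5:4 ≈ 1.250; root-2 ≈ 1.414; golden ratio ≈ 1.618; 3:2 ≈ 1.500.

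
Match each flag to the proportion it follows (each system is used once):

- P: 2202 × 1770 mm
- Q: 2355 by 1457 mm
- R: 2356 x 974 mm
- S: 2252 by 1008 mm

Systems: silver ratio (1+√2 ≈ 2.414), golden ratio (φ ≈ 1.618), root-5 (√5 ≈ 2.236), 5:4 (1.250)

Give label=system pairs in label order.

Ratios: P ≈ 1.244; Q ≈ 1.616; R ≈ 2.419; S ≈ 2.234.
Targets: silver ratio ≈ 2.414; golden ratio ≈ 1.618; root-5 ≈ 2.236; 5:4 ≈ 1.250.

P=5:4, Q=golden ratio, R=silver ratio, S=root-5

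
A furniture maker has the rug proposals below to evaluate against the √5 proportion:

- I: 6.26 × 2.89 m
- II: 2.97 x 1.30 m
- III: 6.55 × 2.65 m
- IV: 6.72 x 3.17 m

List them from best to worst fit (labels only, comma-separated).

II, I, IV, III

I: 6.26/2.89 ≈ 2.166 → |2.166 − 2.236| = 0.070
II: 2.97/1.30 ≈ 2.285 → |2.285 − 2.236| = 0.049
III: 6.55/2.65 ≈ 2.472 → |2.472 − 2.236| = 0.236
IV: 6.72/3.17 ≈ 2.120 → |2.120 − 2.236| = 0.116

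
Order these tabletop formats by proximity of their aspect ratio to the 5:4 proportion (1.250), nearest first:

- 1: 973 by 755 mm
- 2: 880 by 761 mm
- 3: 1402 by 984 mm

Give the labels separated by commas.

1, 2, 3

1: 973/755 ≈ 1.289 → |1.289 − 1.250| = 0.039
2: 880/761 ≈ 1.156 → |1.156 − 1.250| = 0.094
3: 1402/984 ≈ 1.425 → |1.425 − 1.250| = 0.175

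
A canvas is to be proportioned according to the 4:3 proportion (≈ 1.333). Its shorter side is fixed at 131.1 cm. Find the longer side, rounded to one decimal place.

174.8 cm

4:3 ≈ 1.33333.
Longer side = 131.1 × 1.33333 ≈ 174.800 → 174.8 cm.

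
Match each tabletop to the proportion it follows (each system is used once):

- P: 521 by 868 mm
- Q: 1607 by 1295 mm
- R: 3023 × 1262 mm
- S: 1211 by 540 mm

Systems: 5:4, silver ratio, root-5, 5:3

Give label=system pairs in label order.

Ratios: P ≈ 1.666; Q ≈ 1.241; R ≈ 2.395; S ≈ 2.243.
Targets: 5:4 ≈ 1.250; silver ratio ≈ 2.414; root-5 ≈ 2.236; 5:3 ≈ 1.667.

P=5:3, Q=5:4, R=silver ratio, S=root-5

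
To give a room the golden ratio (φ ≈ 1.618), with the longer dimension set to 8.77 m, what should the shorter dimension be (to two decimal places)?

golden ratio ≈ 1.61803.
Shorter side = 8.77 ÷ 1.61803 ≈ 5.4202 → 5.42 m.

5.42 m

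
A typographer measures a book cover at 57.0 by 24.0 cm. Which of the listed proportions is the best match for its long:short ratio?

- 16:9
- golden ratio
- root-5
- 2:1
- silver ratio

Ratio = 57.0 / 24.0 ≈ 2.375.
Distances: 16:9 1.778 (Δ 0.597); golden ratio 1.618 (Δ 0.757); root-5 2.236 (Δ 0.139); 2:1 2.000 (Δ 0.375); silver ratio 2.414 (Δ 0.039).

silver ratio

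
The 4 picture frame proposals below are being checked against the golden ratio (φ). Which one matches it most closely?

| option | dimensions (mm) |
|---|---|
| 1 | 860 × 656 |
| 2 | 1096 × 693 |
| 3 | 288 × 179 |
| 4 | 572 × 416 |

Ratios (long/short): 1 ≈ 1.311; 2 ≈ 1.582; 3 ≈ 1.609; 4 ≈ 1.375.
golden ratio ≈ 1.618; option 3 is nearest (Δ 0.009).

3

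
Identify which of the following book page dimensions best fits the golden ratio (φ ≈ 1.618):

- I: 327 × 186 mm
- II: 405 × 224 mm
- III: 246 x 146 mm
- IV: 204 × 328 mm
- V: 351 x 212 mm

Ratios (long/short): I ≈ 1.758; II ≈ 1.808; III ≈ 1.685; IV ≈ 1.608; V ≈ 1.656.
golden ratio ≈ 1.618; option IV is nearest (Δ 0.010).

IV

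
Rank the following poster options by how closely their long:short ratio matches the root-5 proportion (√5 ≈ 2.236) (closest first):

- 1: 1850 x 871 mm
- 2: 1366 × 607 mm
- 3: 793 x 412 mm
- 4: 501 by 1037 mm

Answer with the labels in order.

1: 1850/871 ≈ 2.124 → |2.124 − 2.236| = 0.112
2: 1366/607 ≈ 2.250 → |2.250 − 2.236| = 0.014
3: 793/412 ≈ 1.925 → |1.925 − 2.236| = 0.311
4: 1037/501 ≈ 2.070 → |2.070 − 2.236| = 0.166

2, 1, 4, 3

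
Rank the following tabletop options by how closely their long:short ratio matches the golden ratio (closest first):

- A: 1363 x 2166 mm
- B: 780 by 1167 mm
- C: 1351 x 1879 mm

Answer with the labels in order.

A, B, C

Ratios: A = 2166 / 1363 ≈ 1.589; B = 1167 / 780 ≈ 1.496; C = 1879 / 1351 ≈ 1.391.
|Δ from 1.618|: A 0.029; B 0.122; C 0.227.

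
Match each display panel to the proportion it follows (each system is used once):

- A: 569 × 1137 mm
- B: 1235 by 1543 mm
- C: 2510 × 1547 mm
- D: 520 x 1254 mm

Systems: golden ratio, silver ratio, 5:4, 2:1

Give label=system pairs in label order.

A = 1137/569 ≈ 1.998 → 2:1 (2.000)
B = 1543/1235 ≈ 1.249 → 5:4 (1.250)
C = 2510/1547 ≈ 1.622 → golden ratio (1.618)
D = 1254/520 ≈ 2.412 → silver ratio (2.414)

A=2:1, B=5:4, C=golden ratio, D=silver ratio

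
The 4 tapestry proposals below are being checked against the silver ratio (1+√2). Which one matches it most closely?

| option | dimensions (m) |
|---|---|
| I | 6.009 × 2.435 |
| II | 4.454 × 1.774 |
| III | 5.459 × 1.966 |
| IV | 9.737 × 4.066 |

IV

Ratios (long/short): I ≈ 2.468; II ≈ 2.511; III ≈ 2.777; IV ≈ 2.395.
silver ratio ≈ 2.414; option IV is nearest (Δ 0.019).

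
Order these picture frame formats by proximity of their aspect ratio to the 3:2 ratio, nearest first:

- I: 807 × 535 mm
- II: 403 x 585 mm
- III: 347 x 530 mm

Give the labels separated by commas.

I, III, II

Ratios: I = 807 / 535 ≈ 1.508; II = 585 / 403 ≈ 1.452; III = 530 / 347 ≈ 1.527.
|Δ from 1.500|: I 0.008; II 0.048; III 0.027.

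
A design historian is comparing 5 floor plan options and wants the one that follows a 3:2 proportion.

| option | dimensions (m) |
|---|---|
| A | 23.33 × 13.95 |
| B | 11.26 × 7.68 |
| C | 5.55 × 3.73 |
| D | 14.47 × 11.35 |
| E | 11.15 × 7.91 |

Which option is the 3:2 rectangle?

Ratios (long/short): A ≈ 1.672; B ≈ 1.466; C ≈ 1.488; D ≈ 1.275; E ≈ 1.410.
3:2 ≈ 1.500; option C is nearest (Δ 0.012).

C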